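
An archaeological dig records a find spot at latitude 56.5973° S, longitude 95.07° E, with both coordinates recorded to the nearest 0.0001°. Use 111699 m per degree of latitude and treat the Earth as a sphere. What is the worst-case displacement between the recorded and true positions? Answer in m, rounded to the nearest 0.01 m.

Rounding to 4 decimal places leaves each coordinate within ±5e-05° of the true value.
N–S: 5e-05° × 111699 m/° = 5.58495 m.
E–W at 56.5973°: 5e-05° × 111699 × cos 56.5973° = 5e-05 × 111699 × 0.5505 ≈ 3.07463 m.
Combining orthogonally: (5.58495² + 3.07463²)^½ ≈ 6.37534 m.

6.38 m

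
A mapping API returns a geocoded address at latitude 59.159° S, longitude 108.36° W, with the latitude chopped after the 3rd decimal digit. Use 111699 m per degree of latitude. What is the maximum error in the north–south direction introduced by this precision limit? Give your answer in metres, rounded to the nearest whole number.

112 metres

Truncating at 3 decimal places can drop up to a full unit in the last place, so the latitude may be off by as much as 0.001°.
Along the meridian that is 0.001° × 111699 m/° = 111.699 m.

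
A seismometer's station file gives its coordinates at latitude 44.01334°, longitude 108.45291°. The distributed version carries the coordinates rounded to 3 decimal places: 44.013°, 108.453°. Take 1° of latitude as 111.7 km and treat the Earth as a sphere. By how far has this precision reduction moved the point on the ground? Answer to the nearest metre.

39 metres

Δlat = 44.01334 − 44.013 = +0.00034°; Δlon = 108.45291 − 108.453 = -0.00009°.
N–S: 0.00034° × 111700 m/° = 37.978 m.
East–west at this latitude: -0.00009° × 111700 × cos 44.013° ≈ -0.00009 × 80332.6 = -7.22994 m.
Distance: √(37.978² + 7.22994²) ≈ 38.6601 m.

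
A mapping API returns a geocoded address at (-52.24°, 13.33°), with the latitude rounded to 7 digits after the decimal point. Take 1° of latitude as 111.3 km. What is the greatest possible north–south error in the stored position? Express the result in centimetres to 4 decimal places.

Rounding to 7 decimal places leaves the latitude within ±5e-08° of the true value.
So the N–S error is at most 5e-08 × 111300 = 0.005565 m.
That is 0.005565 m = 0.5565 cm.

0.5565 centimetres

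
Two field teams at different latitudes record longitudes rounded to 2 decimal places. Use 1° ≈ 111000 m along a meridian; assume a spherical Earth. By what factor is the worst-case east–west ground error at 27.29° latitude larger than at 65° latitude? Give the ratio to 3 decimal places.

Rounding to 2 decimal places leaves the longitude within ±0.005° of the true value.
Error at 27.29° = 0.005° × 111000 × cos 27.29° ≈ 555 × 0.8887 = 493.23 m.
Error at 65° = 0.005° × 111000 × cos 65° ≈ 555 × 0.4226 = 234.55 m.
Ratio: 493.23 / 234.55 = cos 27.29° / cos 65° ≈ 2.1028.

2.103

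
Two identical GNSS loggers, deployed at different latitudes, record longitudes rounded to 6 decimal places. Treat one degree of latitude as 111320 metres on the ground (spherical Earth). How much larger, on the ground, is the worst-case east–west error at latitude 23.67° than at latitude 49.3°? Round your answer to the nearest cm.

1 cm

Rounding to 6 decimal places leaves the longitude within ±5e-07° of the true value.
Error at 23.67° = 5e-07° × 111320 × cos 23.67° ≈ 0.05566 × 0.9159 = 0.050977 m.
At 49.3°: 5e-07° × 111320 × cos 49.3° = 5e-07 × 111320 × 0.6521 ≈ 0.036296 m.
So the lower-latitude error exceeds the higher by 0.050977 − 0.036296 = 0.014682 m.
That is 0.0146817 m = 1.4682 cm.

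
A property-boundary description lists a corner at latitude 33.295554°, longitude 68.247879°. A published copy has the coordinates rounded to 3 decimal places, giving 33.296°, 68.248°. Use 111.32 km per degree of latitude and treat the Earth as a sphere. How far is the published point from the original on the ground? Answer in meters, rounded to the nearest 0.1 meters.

The latitude changed by -0.000446° and the longitude by -0.000121°.
N–S: -0.000446° × 111320 m/° = -49.6487 m.
E–W at 33.296°: -0.000121° × 111320 × cos 33.296° = -0.000121 × 111320 × 0.8358 ≈ -11.2586 m.
Hypotenuse of the two orthogonal shifts: √(49.6487² + 11.2586²) = 50.9092 m.

50.9 meters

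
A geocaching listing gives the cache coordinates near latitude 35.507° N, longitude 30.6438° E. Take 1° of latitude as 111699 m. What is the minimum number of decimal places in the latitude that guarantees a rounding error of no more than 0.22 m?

6

One degree of latitude covers 111699 m.
Rounding to N decimal places gives at most 0.5 × 10⁻ᴺ degrees of error, i.e. 0.5 × 10⁻ᴺ × 111699 m.
Need 0.5 × 111699 × 10⁻ᴺ ≤ 0.22 → 10⁻ᴺ ≤ 3.939e-06, so N ≥ 5.40.
At 5 places the error can reach 0.558 m, but 6 places keeps it to 0.0558 m.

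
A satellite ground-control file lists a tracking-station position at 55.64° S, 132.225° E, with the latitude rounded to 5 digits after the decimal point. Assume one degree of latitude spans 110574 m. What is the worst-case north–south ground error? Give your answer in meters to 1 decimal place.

Rounding to 5 decimal places leaves the latitude within ±5e-06° of the true value.
So the N–S error is at most 5e-06 × 110574 = 0.55287 m.

0.6 meters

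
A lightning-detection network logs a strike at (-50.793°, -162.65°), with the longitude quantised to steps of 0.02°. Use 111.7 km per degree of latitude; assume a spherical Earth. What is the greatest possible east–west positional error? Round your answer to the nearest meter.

706 meters

With a 0.02° grid the true value lies within half a step, ±0.02°/2 = ±0.01°, of the stored one.
One degree of longitude at 50.793° is 111700 × cos 50.793° ≈ 111700 × 0.6321 = 70608.2 m.
So at most 0.01° × 70608.2 ≈ 706.082 m east–west.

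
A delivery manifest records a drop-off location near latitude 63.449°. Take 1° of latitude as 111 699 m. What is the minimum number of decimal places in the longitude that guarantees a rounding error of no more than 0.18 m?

6 decimal places

At 63.449° one degree of longitude covers 111699 × cos 63.449° ≈ 111699 × 0.4470 ≈ 49928.8 m.
With N decimal places the half-ulp bound is 0.5·10⁻ᴺ°, or 0.5·10⁻ᴺ × 49928.8 m on the ground.
Setting 24964.4 × 10⁻ᴺ ≤ 0.18 gives 10ᴺ ≥ 1.387e+05, i.e. N ≥ 5.14.
At 5 places the error can reach 0.25 m, but 6 places keeps it to 0.025 m.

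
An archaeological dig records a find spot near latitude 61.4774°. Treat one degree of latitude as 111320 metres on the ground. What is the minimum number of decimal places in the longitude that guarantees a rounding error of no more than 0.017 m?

At 61.4774° one degree of longitude covers 111320 × cos 61.4774° ≈ 111320 × 0.4775 ≈ 53155.9 m.
With N decimal places the half-ulp bound is 0.5·10⁻ᴺ°, or 0.5·10⁻ᴺ × 53155.9 m on the ground.
Need 0.5 × 53155.9 × 10⁻ᴺ ≤ 0.017 → 10⁻ᴺ ≤ 6.396e-07, so N ≥ 6.19.
N = 6 would give 0.0266 m (too coarse); N = 7 gives 0.00266 m ≤ 0.017 m.

7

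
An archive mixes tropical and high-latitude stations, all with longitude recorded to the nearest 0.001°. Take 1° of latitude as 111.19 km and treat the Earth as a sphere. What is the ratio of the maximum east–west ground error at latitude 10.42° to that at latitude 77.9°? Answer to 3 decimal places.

4.692

Rounding to 3 decimal places leaves the longitude within ±0.0005° of the true value.
At 10.42°: 0.0005° × 111190 × cos 10.42° = 0.0005 × 111190 × 0.9835 ≈ 54.678 m.
Error at 77.9° = 0.0005° × 111190 × cos 77.9° ≈ 55.595 × 0.2096 = 11.654 m.
Ratio: 54.678 / 11.654 = cos 10.42° / cos 77.9° ≈ 4.6919.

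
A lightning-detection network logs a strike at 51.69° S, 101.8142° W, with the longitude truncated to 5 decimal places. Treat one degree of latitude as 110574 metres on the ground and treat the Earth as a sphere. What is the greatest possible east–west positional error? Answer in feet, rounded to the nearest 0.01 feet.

Truncating at 5 decimal places can drop up to a full unit in the last place, so the longitude may be off by as much as 1e-05°.
One degree of longitude at 51.69° is 110574 × cos 51.69° ≈ 110574 × 0.6199 = 68546.6 m.
East–west error: 1e-05° × 68546.6 m/° ≈ 0.685466 m.
In feet: 0.685466 m ÷ 0.3048 ≈ 2.2489 ft.

2.25 feet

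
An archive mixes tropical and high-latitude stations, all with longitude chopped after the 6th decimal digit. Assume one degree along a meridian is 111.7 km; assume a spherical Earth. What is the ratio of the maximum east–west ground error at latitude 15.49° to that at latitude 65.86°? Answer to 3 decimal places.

Truncating at 6 decimal places can drop up to a full unit in the last place, so the longitude may be off by as much as 1e-06°.
At 15.49°: 1e-06° × 111700 × cos 15.49° = 1e-06 × 111700 × 0.9637 ≈ 0.10764 m.
At 65.86°: 1e-06° × 111700 × cos 65.86° = 1e-06 × 111700 × 0.4090 ≈ 0.045682 m.
The ratio reduces to cos 15.49° / cos 65.86° = 0.9637/0.4090 ≈ 2.3564.

2.356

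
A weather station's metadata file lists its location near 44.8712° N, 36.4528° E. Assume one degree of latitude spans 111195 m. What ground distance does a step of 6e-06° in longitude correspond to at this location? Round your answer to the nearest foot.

2 feet

6e-06° of longitude at 44.8712° is 6e-06 × 111195 × cos 44.8712° ≈ 6e-06 × 78803.3 = 0.47282 m.
In feet: 0.47282 m ÷ 0.3048 ≈ 1.5512 ft.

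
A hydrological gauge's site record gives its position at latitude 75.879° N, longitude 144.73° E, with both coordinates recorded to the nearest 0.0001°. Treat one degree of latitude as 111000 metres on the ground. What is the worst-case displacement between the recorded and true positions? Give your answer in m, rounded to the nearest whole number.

6 m

Rounding to 4 decimal places leaves each coordinate within ±5e-05° of the true value.
Latitude error → 5e-05 × 111000 = 5.55 m along the meridian.
East–west component at 75.879°: 5e-05° × 111000 × cos 75.879° ≈ 5e-05 × 27080.7 ≈ 1.35404 m.
The two errors are perpendicular, so the maximum displacement is √(5.55² + 1.35404²) ≈ 5.71279 m.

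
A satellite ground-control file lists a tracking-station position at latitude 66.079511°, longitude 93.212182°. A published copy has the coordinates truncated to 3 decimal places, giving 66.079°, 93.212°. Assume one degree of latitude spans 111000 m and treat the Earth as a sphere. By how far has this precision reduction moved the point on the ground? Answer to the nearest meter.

57 meters

Δlat = 66.079511 − 66.079 = +0.000511°; Δlon = 93.212182 − 93.212 = +0.000182°.
N–S: 0.000511° × 111000 m/° = 56.721 m.
East–west at this latitude: 0.000182° × 111000 × cos 66.079° ≈ 0.000182 × 45007.9 = 8.19144 m.
Combined displacement = (56.721² + 8.19144²)^½ ≈ 57.3094 m.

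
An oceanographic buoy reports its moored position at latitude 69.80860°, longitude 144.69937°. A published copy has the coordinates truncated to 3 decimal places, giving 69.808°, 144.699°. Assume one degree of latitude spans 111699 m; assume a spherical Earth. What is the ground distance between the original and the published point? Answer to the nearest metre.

Δlat = 69.80860 − 69.808 = +0.00060°; Δlon = 144.69937 − 144.699 = +0.00037°.
North–south shift: 0.00060 × 111699 = 67.0194 m.
East–west at this latitude: 0.00037° × 111699 × cos 69.808° ≈ 0.00037 × 38554.8 = 14.2653 m.
Hypotenuse of the two orthogonal shifts: √(67.0194² + 14.2653²) = 68.5208 m.

69 metres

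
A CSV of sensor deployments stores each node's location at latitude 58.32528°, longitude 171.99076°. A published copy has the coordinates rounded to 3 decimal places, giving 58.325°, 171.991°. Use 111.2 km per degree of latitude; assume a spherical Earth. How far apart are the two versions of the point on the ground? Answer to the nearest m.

34 m

The latitude changed by +0.00028° and the longitude by -0.00024°.
N–S: 0.00028° × 111200 m/° = 31.136 m.
E–W at 58.325°: -0.00024° × 111200 × cos 58.325° = -0.00024 × 111200 × 0.5251 ≈ -14.0139 m.
Hypotenuse of the two orthogonal shifts: √(31.136² + 14.0139²) = 34.1444 m.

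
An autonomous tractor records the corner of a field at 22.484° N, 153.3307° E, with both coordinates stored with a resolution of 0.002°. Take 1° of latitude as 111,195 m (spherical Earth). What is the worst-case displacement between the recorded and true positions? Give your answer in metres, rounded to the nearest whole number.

151 metres

With a 0.002° grid the true value lies within half a step, ±0.002°/2 = ±0.001°, of the stored one.
North–south component: 0.001° × 111195 = 111.195 m.
East–west component at 22.484°: 0.001° × 111195 × cos 22.484° ≈ 0.001 × 102743 ≈ 102.743 m.
Worst case both components are at the extreme and orthogonal: √(111.195² + 102.743²) ≈ 151.395 m.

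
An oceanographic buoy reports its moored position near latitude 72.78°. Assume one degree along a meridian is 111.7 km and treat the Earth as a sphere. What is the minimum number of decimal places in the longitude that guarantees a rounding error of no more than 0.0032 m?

At 72.78° one degree of longitude covers 111700 × cos 72.78° ≈ 111700 × 0.2960 ≈ 33067.8 m.
With N decimal places the half-ulp bound is 0.5·10⁻ᴺ°, or 0.5·10⁻ᴺ × 33067.8 m on the ground.
Need 0.5 × 33067.8 × 10⁻ᴺ ≤ 0.0032 → 10⁻ᴺ ≤ 1.935e-07, so N ≥ 6.71.
At 6 places the error can reach 0.0165 m, but 7 places keeps it to 0.00165 m.

7 decimal places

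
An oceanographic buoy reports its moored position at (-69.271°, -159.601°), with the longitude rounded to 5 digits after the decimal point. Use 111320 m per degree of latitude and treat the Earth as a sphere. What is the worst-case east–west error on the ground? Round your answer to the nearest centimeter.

Rounding to 5 decimal places leaves the longitude within ±5e-06° of the true value.
One degree of longitude at 69.271° is 111320 × cos 69.271° ≈ 111320 × 0.3539 = 39401.5 m.
Maximum E–W displacement: 5e-06 × 39401.5 = 0.197008 m.
That is 0.197008 m = 19.701 cm.

20 centimeters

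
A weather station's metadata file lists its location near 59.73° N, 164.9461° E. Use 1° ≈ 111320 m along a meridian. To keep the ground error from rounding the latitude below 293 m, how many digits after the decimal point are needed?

One degree of latitude covers 111320 m.
With N decimal places the half-ulp bound is 0.5·10⁻ᴺ°, or 0.5·10⁻ᴺ × 111320 m on the ground.
Setting 55660 × 10⁻ᴺ ≤ 293 gives 10ᴺ ≥ 190, i.e. N ≥ 2.28.
At 2 places the error can reach 557 m, but 3 places keeps it to 55.7 m.

3 decimal places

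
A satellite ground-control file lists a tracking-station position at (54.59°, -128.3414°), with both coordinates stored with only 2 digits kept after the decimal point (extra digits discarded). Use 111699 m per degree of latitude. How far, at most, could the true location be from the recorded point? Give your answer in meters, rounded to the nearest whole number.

1291 meters

Truncating at 2 decimal places can drop up to a full unit in the last place, so each coordinate may be off by as much as 0.01°.
Latitude error → 0.01 × 111699 = 1116.99 m along the meridian.
E–W at 54.59°: 0.01° × 111699 × cos 54.59° = 0.01 × 111699 × 0.5794 ≈ 647.21 m.
The two errors are perpendicular, so the maximum displacement is √(1116.99² + 647.21²) ≈ 1290.95 m.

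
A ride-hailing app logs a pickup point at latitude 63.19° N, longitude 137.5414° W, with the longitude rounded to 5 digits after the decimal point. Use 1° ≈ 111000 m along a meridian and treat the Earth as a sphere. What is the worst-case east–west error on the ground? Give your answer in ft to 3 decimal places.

0.821 ft

Rounding to 5 decimal places leaves the longitude within ±5e-06° of the true value.
At latitude 63.19° a degree of longitude spans 111000 m × cos 63.19° = 111000 × 0.4510 ≈ 50064.7 m.
So at most 5e-06° × 50064.7 ≈ 0.250323 m east–west.
In feet: 0.250323 m ÷ 0.3048 ≈ 0.82127 ft.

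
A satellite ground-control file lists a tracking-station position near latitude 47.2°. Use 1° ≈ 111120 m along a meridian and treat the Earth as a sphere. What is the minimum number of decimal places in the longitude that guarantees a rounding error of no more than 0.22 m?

6

At 47.2° one degree of longitude covers 111120 × cos 47.2° ≈ 111120 × 0.6794 ≈ 75499.5 m.
With N decimal places the half-ulp bound is 0.5·10⁻ᴺ°, or 0.5·10⁻ᴺ × 75499.5 m on the ground.
Need 0.5 × 75499.5 × 10⁻ᴺ ≤ 0.22 → 10⁻ᴺ ≤ 5.828e-06, so N ≥ 5.23.
At 5 places the error can reach 0.377 m, but 6 places keeps it to 0.0377 m.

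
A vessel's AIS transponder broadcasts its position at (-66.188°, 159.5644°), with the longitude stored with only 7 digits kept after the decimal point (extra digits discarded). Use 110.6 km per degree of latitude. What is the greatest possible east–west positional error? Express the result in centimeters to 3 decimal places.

0.447 centimeters

Truncating at 7 decimal places can drop up to a full unit in the last place, so the longitude may be off by as much as 1e-07°.
One degree of longitude at 66.188° is 110600 × cos 66.188° ≈ 110600 × 0.4037 = 44653.3 m.
East–west error: 1e-07° × 44653.3 m/° ≈ 0.00446533 m.
That is 0.00446533 m = 0.44653 cm.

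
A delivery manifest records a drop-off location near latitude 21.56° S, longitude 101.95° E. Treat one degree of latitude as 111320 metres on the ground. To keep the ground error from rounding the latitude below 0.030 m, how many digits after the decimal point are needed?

7 decimal places

One degree of latitude covers 111320 m.
N decimal places → at most half a unit in the last place, 0.5 × 10⁻ᴺ° = 111320/2 × 10⁻ᴺ m.
Need 0.5 × 111320 × 10⁻ᴺ ≤ 0.030 → 10⁻ᴺ ≤ 5.390e-07, so N ≥ 6.27.
At 6 places the error can reach 0.0557 m, but 7 places keeps it to 0.00557 m.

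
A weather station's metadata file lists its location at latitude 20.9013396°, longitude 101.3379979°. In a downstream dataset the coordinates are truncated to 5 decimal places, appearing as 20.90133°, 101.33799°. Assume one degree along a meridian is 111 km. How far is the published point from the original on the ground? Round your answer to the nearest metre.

1 metres

Δlat = 20.9013396 − 20.90133 = +0.0000096°; Δlon = 101.3379979 − 101.33799 = +0.0000079°.
N–S: 0.0000096° × 111000 m/° = 1.0656 m.
East–west at this latitude: 0.0000079° × 111000 × cos 20.9013° ≈ 0.0000079 × 103696 = 0.819197 m.
Distance: √(1.0656² + 0.819197²) ≈ 1.34409 m.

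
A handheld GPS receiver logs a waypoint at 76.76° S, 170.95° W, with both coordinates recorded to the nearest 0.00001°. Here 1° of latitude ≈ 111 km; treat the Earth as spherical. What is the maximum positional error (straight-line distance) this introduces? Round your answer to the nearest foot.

2 feet

Rounding to 5 decimal places leaves each coordinate within ±5e-06° of the true value.
N–S: 5e-06° × 111000 m/° = 0.555 m.
Longitude error → 5e-06 × 111000 × cos 76.76° = 5e-06 × 111000 × 0.2290 ≈ 0.127112 m.
The two errors are perpendicular, so the maximum displacement is √(0.555² + 0.127112²) ≈ 0.56937 m.
Converting: 0.56937 m × 3.2808 ft/m ≈ 1.868 ft.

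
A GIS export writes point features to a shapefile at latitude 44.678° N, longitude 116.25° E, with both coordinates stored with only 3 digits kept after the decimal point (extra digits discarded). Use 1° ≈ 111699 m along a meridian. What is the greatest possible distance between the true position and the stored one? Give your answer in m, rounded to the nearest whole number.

137 m

Truncating at 3 decimal places can drop up to a full unit in the last place, so each coordinate may be off by as much as 0.001°.
Latitude error → 0.001 × 111699 = 111.699 m along the meridian.
Longitude error → 0.001 × 111699 × cos 44.678° = 0.001 × 111699 × 0.7111 ≈ 79.4258 m.
Combining orthogonally: (111.699² + 79.4258²)^½ ≈ 137.059 m.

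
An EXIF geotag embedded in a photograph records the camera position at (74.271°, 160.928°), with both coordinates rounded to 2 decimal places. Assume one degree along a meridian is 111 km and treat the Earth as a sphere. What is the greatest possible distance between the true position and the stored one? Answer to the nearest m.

Rounding to 2 decimal places leaves each coordinate within ±0.005° of the true value.
North–south component: 0.005° × 111000 = 555 m.
East–west component at 74.271°: 0.005° × 111000 × cos 74.271° ≈ 0.005 × 30090.7 ≈ 150.454 m.
The two errors are perpendicular, so the maximum displacement is √(555² + 150.454²) ≈ 575.032 m.

575 m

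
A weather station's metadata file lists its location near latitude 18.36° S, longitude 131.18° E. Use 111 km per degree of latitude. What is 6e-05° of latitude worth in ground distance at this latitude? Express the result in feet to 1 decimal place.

21.9 feet

Along a meridian 6e-05° is 6e-05 × 111000 = 6.66 m.
Converting: 6.66 m × 3.2808 ft/m ≈ 21.85 ft.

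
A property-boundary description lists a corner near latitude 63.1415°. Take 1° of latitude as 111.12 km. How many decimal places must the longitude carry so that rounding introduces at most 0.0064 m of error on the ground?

At 63.1415° one degree of longitude covers 111120 × cos 63.1415° ≈ 111120 × 0.4518 ≈ 50202.8 m.
With N decimal places the half-ulp bound is 0.5·10⁻ᴺ°, or 0.5·10⁻ᴺ × 50202.8 m on the ground.
Setting 25101.4 × 10⁻ᴺ ≤ 0.0064 gives 10ᴺ ≥ 3.922e+06, i.e. N ≥ 6.59.
At 6 places the error can reach 0.0251 m, but 7 places keeps it to 0.00251 m.

7 decimal places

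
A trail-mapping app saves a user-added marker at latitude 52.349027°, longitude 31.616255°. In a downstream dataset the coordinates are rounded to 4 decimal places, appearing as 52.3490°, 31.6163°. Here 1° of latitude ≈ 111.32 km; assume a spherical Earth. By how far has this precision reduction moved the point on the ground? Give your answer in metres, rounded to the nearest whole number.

Δlat = 52.349027 − 52.3490 = +0.000027°; Δlon = 31.616255 − 31.6163 = -0.000045°.
N–S: 0.000027° × 111320 m/° = 3.00564 m.
E–W at 52.349°: -0.000045° × 111320 × cos 52.349° = -0.000045 × 111320 × 0.6109 ≈ -3.05999 m.
Distance: √(3.00564² + 3.05999²) ≈ 4.28922 m.

4 metres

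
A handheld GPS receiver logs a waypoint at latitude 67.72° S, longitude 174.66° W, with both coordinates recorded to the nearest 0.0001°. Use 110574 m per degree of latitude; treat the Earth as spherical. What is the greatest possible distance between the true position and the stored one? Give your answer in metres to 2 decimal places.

Rounding to 4 decimal places leaves each coordinate within ±5e-05° of the true value.
N–S: 5e-05° × 110574 m/° = 5.5287 m.
E–W at 67.72°: 5e-05° × 110574 × cos 67.72° = 5e-05 × 110574 × 0.3791 ≈ 2.09611 m.
Worst case both components are at the extreme and orthogonal: √(5.5287² + 2.09611²) ≈ 5.91272 m.

5.91 metres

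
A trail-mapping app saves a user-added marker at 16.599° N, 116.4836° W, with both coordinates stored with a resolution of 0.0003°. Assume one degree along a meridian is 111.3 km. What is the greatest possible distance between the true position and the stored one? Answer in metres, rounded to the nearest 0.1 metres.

23.1 metres

With a 0.0003° grid the true value lies within half a step, ±0.0003°/2 = ±0.00015°, of the stored one.
N–S: 0.00015° × 111300 m/° = 16.695 m.
East–west component at 16.599°: 0.00015° × 111300 × cos 16.599° ≈ 0.00015 × 106662 ≈ 15.9993 m.
Worst case both components are at the extreme and orthogonal: √(16.695² + 15.9993²) ≈ 23.1236 m.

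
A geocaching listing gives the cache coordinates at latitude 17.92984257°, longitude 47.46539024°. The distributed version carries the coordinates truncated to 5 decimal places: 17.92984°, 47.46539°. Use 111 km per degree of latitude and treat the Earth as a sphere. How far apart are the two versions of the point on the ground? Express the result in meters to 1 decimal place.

Δlat = 17.92984257 − 17.92984 = +0.00000257°; Δlon = 47.46539024 − 47.46539 = +0.00000024°.
N–S: 0.00000257° × 111000 m/° = 0.28527 m.
East–west at this latitude: 0.00000024° × 111000 × cos 17.9298° ≈ 0.00000024 × 105609 = 0.0253462 m.
Distance: √(0.28527² + 0.0253462²) ≈ 0.286394 m.

0.3 meters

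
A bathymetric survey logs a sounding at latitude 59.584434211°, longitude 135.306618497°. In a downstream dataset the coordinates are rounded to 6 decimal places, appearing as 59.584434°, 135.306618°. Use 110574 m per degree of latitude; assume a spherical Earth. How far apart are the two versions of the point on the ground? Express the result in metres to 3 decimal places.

Δlat = 59.584434211 − 59.584434 = +0.000000211°; Δlon = 135.306618497 − 135.306618 = +0.000000497°.
North–south shift: 0.000000211 × 110574 = 0.0233311 m.
East–west at this latitude: 0.000000497° × 110574 × cos 59.5844° ≈ 0.000000497 × 55980.1 = 0.0278221 m.
Combined displacement = (0.0233311² + 0.0278221²)^½ ≈ 0.0363099 m.

0.036 metres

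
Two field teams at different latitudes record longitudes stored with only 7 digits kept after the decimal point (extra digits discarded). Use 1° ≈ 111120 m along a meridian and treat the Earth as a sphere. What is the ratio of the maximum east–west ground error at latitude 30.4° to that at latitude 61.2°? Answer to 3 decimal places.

1.790

Truncating at 7 decimal places can drop up to a full unit in the last place, so the longitude may be off by as much as 1e-07°.
Error at 30.4° = 1e-07° × 111120 × cos 30.4° ≈ 0.011112 × 0.8625 = 0.0095843 m.
At 61.2°: 1e-07° × 111120 × cos 61.2° = 1e-07 × 111120 × 0.4818 ≈ 0.0053532 m.
The ratio reduces to cos 30.4° / cos 61.2° = 0.8625/0.4818 ≈ 1.7904.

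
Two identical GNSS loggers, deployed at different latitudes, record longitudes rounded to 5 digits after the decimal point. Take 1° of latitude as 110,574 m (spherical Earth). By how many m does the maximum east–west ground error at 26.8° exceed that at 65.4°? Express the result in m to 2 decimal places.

0.26 m

Rounding to 5 decimal places leaves the longitude within ±5e-06° of the true value.
Error at 26.8° = 5e-06° × 110574 × cos 26.8° ≈ 0.55287 × 0.8926 = 0.49348 m.
At 65.4°: 5e-06° × 110574 × cos 65.4° = 5e-06 × 110574 × 0.4163 ≈ 0.23015 m.
Difference: 0.49348 − 0.23015 = 0.26333 m.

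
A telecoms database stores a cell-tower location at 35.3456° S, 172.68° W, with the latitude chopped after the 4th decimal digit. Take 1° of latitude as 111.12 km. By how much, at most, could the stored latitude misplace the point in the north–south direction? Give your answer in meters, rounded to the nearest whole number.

Truncating at 4 decimal places can drop up to a full unit in the last place, so the latitude may be off by as much as 0.0001°.
So the N–S error is at most 0.0001 × 111120 = 11.112 m.

11 meters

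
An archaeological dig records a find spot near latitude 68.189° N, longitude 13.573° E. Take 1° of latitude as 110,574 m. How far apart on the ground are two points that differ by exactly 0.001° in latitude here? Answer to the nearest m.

Along a meridian 0.001° is 0.001 × 110574 = 110.574 m.

111 m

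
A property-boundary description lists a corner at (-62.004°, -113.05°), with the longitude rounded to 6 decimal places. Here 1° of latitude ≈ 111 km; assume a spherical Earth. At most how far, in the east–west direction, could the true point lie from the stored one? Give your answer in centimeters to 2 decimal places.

Rounding to 6 decimal places leaves the longitude within ±5e-07° of the true value.
One degree of longitude at 62.004° is 111000 × cos 62.004° ≈ 111000 × 0.4694 = 52104.5 m.
Maximum E–W displacement: 5e-07 × 52104.5 = 0.0260523 m.
That is 0.0260523 m = 2.6052 cm.

2.61 centimeters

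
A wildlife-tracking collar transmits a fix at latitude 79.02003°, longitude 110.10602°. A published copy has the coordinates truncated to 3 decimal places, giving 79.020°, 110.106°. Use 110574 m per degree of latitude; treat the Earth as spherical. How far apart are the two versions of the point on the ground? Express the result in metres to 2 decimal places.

The latitude changed by +0.00003° and the longitude by +0.00002°.
N–S: 0.00003° × 110574 m/° = 3.31722 m.
East–west at this latitude: 0.00002° × 110574 × cos 79.02° ≈ 0.00002 × 21060.6 = 0.421212 m.
Combined displacement = (3.31722² + 0.421212²)^½ ≈ 3.34386 m.

3.34 metres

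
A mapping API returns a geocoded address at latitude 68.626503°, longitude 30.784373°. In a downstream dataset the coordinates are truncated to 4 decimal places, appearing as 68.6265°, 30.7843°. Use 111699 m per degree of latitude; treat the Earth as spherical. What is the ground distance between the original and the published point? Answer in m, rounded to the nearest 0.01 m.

2.99 m

The latitude changed by +0.000003° and the longitude by +0.000073°.
N–S: 0.000003° × 111699 m/° = 0.335097 m.
East–west at this latitude: 0.000073° × 111699 × cos 68.6265° ≈ 0.000073 × 40708.3 = 2.9717 m.
Hypotenuse of the two orthogonal shifts: √(0.335097² + 2.9717²) = 2.99054 m.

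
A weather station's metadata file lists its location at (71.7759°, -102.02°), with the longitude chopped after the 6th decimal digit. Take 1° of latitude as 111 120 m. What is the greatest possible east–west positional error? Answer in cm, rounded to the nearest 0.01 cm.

Truncating at 6 decimal places can drop up to a full unit in the last place, so the longitude may be off by as much as 1e-06°.
One degree of longitude at 71.7759° is 111120 × cos 71.7759° ≈ 111120 × 0.3127 = 34751.1 m.
So at most 1e-06° × 34751.1 ≈ 0.0347511 m east–west.
That is 0.0347511 m = 3.4751 cm.

3.48 cm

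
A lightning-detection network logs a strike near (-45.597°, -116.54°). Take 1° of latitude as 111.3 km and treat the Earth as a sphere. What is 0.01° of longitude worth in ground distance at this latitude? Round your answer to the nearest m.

779 m

0.01° of longitude at 45.597° is 0.01 × 111300 × cos 45.597° ≈ 0.01 × 77876.7 = 778.767 m.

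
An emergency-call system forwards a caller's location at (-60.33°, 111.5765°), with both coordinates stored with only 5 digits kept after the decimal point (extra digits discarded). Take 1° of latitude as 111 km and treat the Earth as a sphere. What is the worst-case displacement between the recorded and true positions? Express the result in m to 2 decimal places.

1.24 m

Truncating at 5 decimal places can drop up to a full unit in the last place, so each coordinate may be off by as much as 1e-05°.
Latitude error → 1e-05 × 111000 = 1.11 m along the meridian.
E–W at 60.33°: 1e-05° × 111000 × cos 60.33° = 1e-05 × 111000 × 0.4950 ≈ 0.549454 m.
Combining orthogonally: (1.11² + 0.549454²)^½ ≈ 1.23855 m.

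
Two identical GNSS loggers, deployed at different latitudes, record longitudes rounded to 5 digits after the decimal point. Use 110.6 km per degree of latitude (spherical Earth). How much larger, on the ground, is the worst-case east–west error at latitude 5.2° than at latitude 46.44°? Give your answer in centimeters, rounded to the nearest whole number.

17 centimeters

Rounding to 5 decimal places leaves the longitude within ±5e-06° of the true value.
At 5.2°: 5e-06° × 110600 × cos 5.2° = 5e-06 × 110600 × 0.9959 ≈ 0.55072 m.
Error at 46.44° = 5e-06° × 110600 × cos 46.44° ≈ 0.553 × 0.6891 = 0.38108 m.
Difference: 0.55072 − 0.38108 = 0.16964 m.
That is 0.169644 m = 16.964 cm.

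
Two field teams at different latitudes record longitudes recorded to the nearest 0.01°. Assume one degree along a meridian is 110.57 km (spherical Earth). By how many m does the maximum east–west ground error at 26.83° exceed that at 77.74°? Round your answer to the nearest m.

Rounding to 2 decimal places leaves the longitude within ±0.005° of the true value.
Error at 26.83° = 0.005° × 110570 × cos 26.83° ≈ 552.85 × 0.8923 = 493.34 m.
At 77.74°: 0.005° × 110570 × cos 77.74° = 0.005 × 110570 × 0.2123 ≈ 117.4 m.
Difference: 493.34 − 117.4 = 375.94 m.

376 m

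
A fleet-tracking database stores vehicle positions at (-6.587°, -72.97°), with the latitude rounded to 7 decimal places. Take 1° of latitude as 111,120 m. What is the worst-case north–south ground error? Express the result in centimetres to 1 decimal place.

Rounding to 7 decimal places leaves the latitude within ±5e-08° of the true value.
So the N–S error is at most 5e-08 × 111120 = 0.005556 m.
That is 0.005556 m = 0.5556 cm.

0.6 centimetres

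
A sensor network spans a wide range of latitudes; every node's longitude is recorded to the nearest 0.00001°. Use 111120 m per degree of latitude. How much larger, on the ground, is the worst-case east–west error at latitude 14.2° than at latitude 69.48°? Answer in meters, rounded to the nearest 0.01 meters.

0.34 meters

Rounding to 5 decimal places leaves the longitude within ±5e-06° of the true value.
Error at 14.2° = 5e-06° × 111120 × cos 14.2° ≈ 0.5556 × 0.9694 = 0.53862 m.
Error at 69.48° = 5e-06° × 111120 × cos 69.48° ≈ 0.5556 × 0.3505 = 0.19476 m.
So the lower-latitude error exceeds the higher by 0.53862 − 0.19476 = 0.34387 m.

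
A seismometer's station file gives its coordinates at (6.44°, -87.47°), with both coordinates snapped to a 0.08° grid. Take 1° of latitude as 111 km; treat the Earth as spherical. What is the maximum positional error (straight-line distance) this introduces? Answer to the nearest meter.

With a 0.08° grid the true value lies within half a step, ±0.08°/2 = ±0.04°, of the stored one.
North–south component: 0.04° × 111000 = 4440 m.
Longitude error → 0.04 × 111000 × cos 6.44° = 0.04 × 111000 × 0.9937 ≈ 4411.98 m.
Combining orthogonally: (4440² + 4411.98²)^½ ≈ 6259.33 m.

6259 meters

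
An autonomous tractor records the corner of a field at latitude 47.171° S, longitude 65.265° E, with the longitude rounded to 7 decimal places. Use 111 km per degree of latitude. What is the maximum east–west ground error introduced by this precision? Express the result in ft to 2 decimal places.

Rounding to 7 decimal places leaves the longitude within ±5e-08° of the true value.
At latitude 47.171° a degree of longitude spans 111000 m × cos 47.171° = 111000 × 0.6798 ≈ 75459.2 m.
Maximum E–W displacement: 5e-08 × 75459.2 = 0.00377296 m.
Converting: 0.00377296 m × 3.2808 ft/m ≈ 0.012378 ft.

0.01 ft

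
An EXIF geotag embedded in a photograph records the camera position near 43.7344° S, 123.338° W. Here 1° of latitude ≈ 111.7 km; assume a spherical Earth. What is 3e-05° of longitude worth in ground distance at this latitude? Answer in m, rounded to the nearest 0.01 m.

3e-05° of longitude at 43.7344° is 3e-05 × 111700 × cos 43.7344° ≈ 3e-05 × 80709.1 = 2.42127 m.

2.42 m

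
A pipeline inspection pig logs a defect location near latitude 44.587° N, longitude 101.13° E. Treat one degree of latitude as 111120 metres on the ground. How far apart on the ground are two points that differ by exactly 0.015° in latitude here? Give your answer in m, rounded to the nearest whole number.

Along a meridian 0.015° is 0.015 × 111120 = 1666.8 m.

1667 m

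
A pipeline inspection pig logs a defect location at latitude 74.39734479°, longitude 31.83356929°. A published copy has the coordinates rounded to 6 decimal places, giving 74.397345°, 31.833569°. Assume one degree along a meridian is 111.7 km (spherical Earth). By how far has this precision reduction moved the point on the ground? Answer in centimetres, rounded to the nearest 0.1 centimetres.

2.5 centimetres

The latitude changed by -0.00000021° and the longitude by +0.00000029°.
N–S: -0.00000021° × 111700 m/° = -0.023457 m.
E–W at 74.3973°: 0.00000029° × 111700 × cos 74.3973° = 0.00000029 × 111700 × 0.2690 ≈ 0.00871257 m.
Combined displacement = (0.023457² + 0.00871257²)^½ ≈ 0.0250228 m.
That is 0.0250228 m = 2.5023 cm.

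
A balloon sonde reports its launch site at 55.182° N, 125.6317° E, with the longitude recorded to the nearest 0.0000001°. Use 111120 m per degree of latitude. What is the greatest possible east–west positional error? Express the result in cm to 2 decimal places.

0.32 cm

Rounding to 7 decimal places leaves the longitude within ±5e-08° of the true value.
At latitude 55.182° a degree of longitude spans 111120 m × cos 55.182° = 111120 × 0.5710 ≈ 63446.4 m.
East–west error: 5e-08° × 63446.4 m/° ≈ 0.00317232 m.
That is 0.00317232 m = 0.31723 cm.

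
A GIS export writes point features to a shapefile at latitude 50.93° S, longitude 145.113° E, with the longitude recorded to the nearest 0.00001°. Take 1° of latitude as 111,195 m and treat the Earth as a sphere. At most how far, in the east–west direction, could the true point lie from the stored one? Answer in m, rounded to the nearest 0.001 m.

Rounding to 5 decimal places leaves the longitude within ±5e-06° of the true value.
One degree of longitude at 50.93° is 111195 × cos 50.93° ≈ 111195 × 0.6303 = 70082.8 m.
East–west error: 5e-06° × 70082.8 m/° ≈ 0.350414 m.

0.350 m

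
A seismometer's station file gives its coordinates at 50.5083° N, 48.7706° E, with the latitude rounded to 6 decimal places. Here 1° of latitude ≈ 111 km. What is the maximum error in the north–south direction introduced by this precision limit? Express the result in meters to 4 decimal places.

0.0555 meters

Rounding to 6 decimal places leaves the latitude within ±5e-07° of the true value.
North–south distance: 5e-07° × 111000 m/° = 0.0555 m.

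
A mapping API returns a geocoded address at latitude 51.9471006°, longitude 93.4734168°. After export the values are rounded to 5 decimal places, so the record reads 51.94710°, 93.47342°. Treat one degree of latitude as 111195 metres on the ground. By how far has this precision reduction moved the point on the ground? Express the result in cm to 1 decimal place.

22.9 cm

Δlat = 51.9471006 − 51.94710 = +0.0000006°; Δlon = 93.4734168 − 93.47342 = -0.0000032°.
N–S: 0.0000006° × 111195 m/° = 0.066717 m.
East–west at this latitude: -0.0000032° × 111195 × cos 51.9471° ≈ -0.0000032 × 68539.3 = -0.219326 m.
Distance: √(0.066717² + 0.219326²) ≈ 0.229249 m.
That is 0.229249 m = 22.925 cm.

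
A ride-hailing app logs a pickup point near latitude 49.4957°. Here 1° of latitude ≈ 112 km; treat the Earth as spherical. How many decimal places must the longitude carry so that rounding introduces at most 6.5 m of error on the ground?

At 49.4957° one degree of longitude covers 112000 × cos 49.4957° ≈ 112000 × 0.6495 ≈ 72744.6 m.
N decimal places → at most half a unit in the last place, 0.5 × 10⁻ᴺ° = 72744.6/2 × 10⁻ᴺ m.
Setting 36372.3 × 10⁻ᴺ ≤ 6.5 gives 10ᴺ ≥ 5596, i.e. N ≥ 3.75.
So 4 decimal places suffice (3.64 m); 3 would allow up to 36.4 m.

4 decimal places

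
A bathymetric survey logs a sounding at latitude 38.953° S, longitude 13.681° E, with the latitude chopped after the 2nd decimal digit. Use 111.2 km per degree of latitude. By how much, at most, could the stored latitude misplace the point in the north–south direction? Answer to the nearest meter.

Truncating at 2 decimal places can drop up to a full unit in the last place, so the latitude may be off by as much as 0.01°.
Along the meridian that is 0.01° × 111200 m/° = 1112 m.

1112 meters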